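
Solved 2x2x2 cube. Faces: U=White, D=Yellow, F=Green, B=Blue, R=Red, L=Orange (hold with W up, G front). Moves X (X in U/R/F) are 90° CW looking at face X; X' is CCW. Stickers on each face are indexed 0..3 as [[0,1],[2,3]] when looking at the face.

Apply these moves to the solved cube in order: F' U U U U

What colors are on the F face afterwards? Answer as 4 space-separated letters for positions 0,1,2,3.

After move 1 (F'): F=GGGG U=WWRR R=YRYR D=OOYY L=OWOW
After move 2 (U): U=RWRW F=YRGG R=BBYR B=OWBB L=GGOW
After move 3 (U): U=RRWW F=BBGG R=OWYR B=GGBB L=YROW
After move 4 (U): U=WRWR F=OWGG R=GGYR B=YRBB L=BBOW
After move 5 (U): U=WWRR F=GGGG R=YRYR B=BBBB L=OWOW
Query: F face = GGGG

Answer: G G G G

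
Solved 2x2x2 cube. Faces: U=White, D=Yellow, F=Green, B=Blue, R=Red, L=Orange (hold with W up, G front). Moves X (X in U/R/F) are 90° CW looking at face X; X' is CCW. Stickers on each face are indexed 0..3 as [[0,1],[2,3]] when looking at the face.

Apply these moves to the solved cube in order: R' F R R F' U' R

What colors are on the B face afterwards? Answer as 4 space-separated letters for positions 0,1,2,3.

Answer: R B R B

Derivation:
After move 1 (R'): R=RRRR U=WBWB F=GWGW D=YGYG B=YBYB
After move 2 (F): F=GGWW U=WBOO R=WRBR D=RRYG L=OYOG
After move 3 (R): R=BWRR U=WGOW F=GRWG D=RYYY B=OBBB
After move 4 (R): R=RBRW U=WROG F=GYWY D=RBYO B=WBGB
After move 5 (F'): F=YYGW U=WRRR R=BBRW D=YGYO L=OGOO
After move 6 (U'): U=RRWR F=OGGW R=YYRW B=BBGB L=WBOO
After move 7 (R): R=RYWY U=RGWW F=OGGO D=YGYB B=RBRB
Query: B face = RBRB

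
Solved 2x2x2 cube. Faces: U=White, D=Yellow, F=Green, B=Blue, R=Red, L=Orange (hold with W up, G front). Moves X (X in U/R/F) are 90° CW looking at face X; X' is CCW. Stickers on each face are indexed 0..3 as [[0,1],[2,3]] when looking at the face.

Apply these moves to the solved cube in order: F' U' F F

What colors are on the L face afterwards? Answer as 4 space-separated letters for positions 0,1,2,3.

Answer: B Y O G

Derivation:
After move 1 (F'): F=GGGG U=WWRR R=YRYR D=OOYY L=OWOW
After move 2 (U'): U=WRWR F=OWGG R=GGYR B=YRBB L=BBOW
After move 3 (F): F=GOGW U=WRWB R=WGRR D=YGYY L=BOOO
After move 4 (F): F=GGWO U=WROO R=WGBR D=RWYY L=BYOG
Query: L face = BYOG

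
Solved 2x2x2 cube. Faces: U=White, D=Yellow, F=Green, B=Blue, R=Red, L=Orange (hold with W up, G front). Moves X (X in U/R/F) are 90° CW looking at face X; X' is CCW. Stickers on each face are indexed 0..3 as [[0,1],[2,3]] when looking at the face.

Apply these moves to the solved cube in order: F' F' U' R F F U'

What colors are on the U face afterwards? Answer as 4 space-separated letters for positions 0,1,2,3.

After move 1 (F'): F=GGGG U=WWRR R=YRYR D=OOYY L=OWOW
After move 2 (F'): F=GGGG U=WWYY R=OROR D=WWYY L=OROR
After move 3 (U'): U=WYWY F=ORGG R=GGOR B=ORBB L=BBOR
After move 4 (R): R=OGRG U=WRWG F=OWGY D=WBYO B=YRYB
After move 5 (F): F=GOYW U=WRRB R=WGGG D=ROYO L=BWOB
After move 6 (F): F=YGWO U=WRBW R=RGBG D=GWYO L=BROO
After move 7 (U'): U=RWWB F=BRWO R=YGBG B=RGYB L=YROO
Query: U face = RWWB

Answer: R W W B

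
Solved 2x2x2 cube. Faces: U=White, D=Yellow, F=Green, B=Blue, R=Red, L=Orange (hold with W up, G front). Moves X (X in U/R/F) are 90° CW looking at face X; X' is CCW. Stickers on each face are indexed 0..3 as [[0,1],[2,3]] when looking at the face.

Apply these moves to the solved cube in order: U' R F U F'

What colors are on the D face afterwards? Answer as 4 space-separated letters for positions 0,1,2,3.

After move 1 (U'): U=WWWW F=OOGG R=GGRR B=RRBB L=BBOO
After move 2 (R): R=RGRG U=WOWG F=OYGY D=YBYR B=WRWB
After move 3 (F): F=GOYY U=WOOB R=WGGG D=RRYR L=BYOB
After move 4 (U): U=OWBO F=WGYY R=WRGG B=BYWB L=GOOB
After move 5 (F'): F=GYWY U=OWWG R=RRRG D=OBYR L=GOOB
Query: D face = OBYR

Answer: O B Y R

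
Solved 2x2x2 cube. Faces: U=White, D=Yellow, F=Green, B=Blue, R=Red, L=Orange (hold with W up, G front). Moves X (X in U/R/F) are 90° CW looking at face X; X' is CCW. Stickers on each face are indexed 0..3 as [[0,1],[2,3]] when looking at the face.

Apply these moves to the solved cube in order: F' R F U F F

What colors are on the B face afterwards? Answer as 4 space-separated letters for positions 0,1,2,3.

After move 1 (F'): F=GGGG U=WWRR R=YRYR D=OOYY L=OWOW
After move 2 (R): R=YYRR U=WGRG F=GOGY D=OBYB B=RBWB
After move 3 (F): F=GGYO U=WGWW R=RYGR D=RYYB L=OOOB
After move 4 (U): U=WWWG F=RYYO R=RBGR B=OOWB L=GGOB
After move 5 (F): F=YROY U=WWBG R=WBGR D=GRYB L=GROY
After move 6 (F): F=OYYR U=WWYR R=BBGR D=GWYB L=GGOR
Query: B face = OOWB

Answer: O O W B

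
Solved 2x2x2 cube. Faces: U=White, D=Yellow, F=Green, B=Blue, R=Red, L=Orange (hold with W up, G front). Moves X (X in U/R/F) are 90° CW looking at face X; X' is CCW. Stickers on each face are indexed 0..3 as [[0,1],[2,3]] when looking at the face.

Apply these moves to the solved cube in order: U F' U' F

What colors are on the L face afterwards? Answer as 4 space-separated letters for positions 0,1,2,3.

After move 1 (U): U=WWWW F=RRGG R=BBRR B=OOBB L=GGOO
After move 2 (F'): F=RGRG U=WWBR R=YBYR D=GOYY L=GWOW
After move 3 (U'): U=WRWB F=GWRG R=RGYR B=YBBB L=OOOW
After move 4 (F): F=RGGW U=WRWO R=WGBR D=YRYY L=OGOO
Query: L face = OGOO

Answer: O G O O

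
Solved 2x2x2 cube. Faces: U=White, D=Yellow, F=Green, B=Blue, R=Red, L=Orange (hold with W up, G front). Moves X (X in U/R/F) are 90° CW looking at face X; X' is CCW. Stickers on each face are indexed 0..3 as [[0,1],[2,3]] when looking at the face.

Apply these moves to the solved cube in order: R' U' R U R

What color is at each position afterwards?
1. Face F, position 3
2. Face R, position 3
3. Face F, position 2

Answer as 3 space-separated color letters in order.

Answer: R R G

Derivation:
After move 1 (R'): R=RRRR U=WBWB F=GWGW D=YGYG B=YBYB
After move 2 (U'): U=BBWW F=OOGW R=GWRR B=RRYB L=YBOO
After move 3 (R): R=RGRW U=BOWW F=OGGG D=YYYR B=WRBB
After move 4 (U): U=WBWO F=RGGG R=WRRW B=YBBB L=OGOO
After move 5 (R): R=RWWR U=WGWG F=RYGR D=YBYY B=OBBB
Query 1: F[3] = R
Query 2: R[3] = R
Query 3: F[2] = G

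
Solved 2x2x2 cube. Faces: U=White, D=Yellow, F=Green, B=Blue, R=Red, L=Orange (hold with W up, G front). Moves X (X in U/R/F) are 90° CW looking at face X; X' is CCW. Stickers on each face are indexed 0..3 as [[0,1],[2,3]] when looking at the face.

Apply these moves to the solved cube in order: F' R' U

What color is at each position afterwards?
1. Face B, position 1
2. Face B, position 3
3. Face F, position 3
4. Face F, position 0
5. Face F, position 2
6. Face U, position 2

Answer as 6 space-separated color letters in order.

Answer: W B R R G B

Derivation:
After move 1 (F'): F=GGGG U=WWRR R=YRYR D=OOYY L=OWOW
After move 2 (R'): R=RRYY U=WBRB F=GWGR D=OGYG B=YBOB
After move 3 (U): U=RWBB F=RRGR R=YBYY B=OWOB L=GWOW
Query 1: B[1] = W
Query 2: B[3] = B
Query 3: F[3] = R
Query 4: F[0] = R
Query 5: F[2] = G
Query 6: U[2] = B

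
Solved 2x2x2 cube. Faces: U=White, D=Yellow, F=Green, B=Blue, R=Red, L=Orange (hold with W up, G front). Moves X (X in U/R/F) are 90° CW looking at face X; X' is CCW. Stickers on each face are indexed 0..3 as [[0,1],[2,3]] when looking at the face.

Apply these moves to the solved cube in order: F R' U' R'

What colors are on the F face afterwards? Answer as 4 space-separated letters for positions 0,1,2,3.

After move 1 (F): F=GGGG U=WWOO R=WRWR D=RRYY L=OYOY
After move 2 (R'): R=RRWW U=WBOB F=GWGO D=RGYG B=YBRB
After move 3 (U'): U=BBWO F=OYGO R=GWWW B=RRRB L=YBOY
After move 4 (R'): R=WWGW U=BRWR F=OBGO D=RYYO B=GRGB
Query: F face = OBGO

Answer: O B G O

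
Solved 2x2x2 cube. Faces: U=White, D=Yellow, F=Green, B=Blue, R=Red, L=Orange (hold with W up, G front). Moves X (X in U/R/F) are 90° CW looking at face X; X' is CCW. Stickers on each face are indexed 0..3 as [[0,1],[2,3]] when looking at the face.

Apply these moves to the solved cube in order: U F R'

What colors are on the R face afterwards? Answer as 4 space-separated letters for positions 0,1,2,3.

After move 1 (U): U=WWWW F=RRGG R=BBRR B=OOBB L=GGOO
After move 2 (F): F=GRGR U=WWOG R=WBWR D=RBYY L=GYOY
After move 3 (R'): R=BRWW U=WBOO F=GWGG D=RRYR B=YOBB
Query: R face = BRWW

Answer: B R W W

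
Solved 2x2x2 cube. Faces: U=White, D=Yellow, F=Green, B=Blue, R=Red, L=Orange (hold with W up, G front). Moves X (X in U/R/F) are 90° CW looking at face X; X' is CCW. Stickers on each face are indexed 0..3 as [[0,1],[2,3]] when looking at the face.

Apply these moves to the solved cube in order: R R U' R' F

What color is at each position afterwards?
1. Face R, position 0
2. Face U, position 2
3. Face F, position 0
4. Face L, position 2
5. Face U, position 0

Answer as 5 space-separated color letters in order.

Answer: W O G O Y

Derivation:
After move 1 (R): R=RRRR U=WGWG F=GYGY D=YBYB B=WBWB
After move 2 (R): R=RRRR U=WYWY F=GBGB D=YWYW B=GBGB
After move 3 (U'): U=YYWW F=OOGB R=GBRR B=RRGB L=GBOO
After move 4 (R'): R=BRGR U=YGWR F=OYGW D=YOYB B=WRWB
After move 5 (F): F=GOWY U=YGOB R=WRRR D=GBYB L=GYOO
Query 1: R[0] = W
Query 2: U[2] = O
Query 3: F[0] = G
Query 4: L[2] = O
Query 5: U[0] = Y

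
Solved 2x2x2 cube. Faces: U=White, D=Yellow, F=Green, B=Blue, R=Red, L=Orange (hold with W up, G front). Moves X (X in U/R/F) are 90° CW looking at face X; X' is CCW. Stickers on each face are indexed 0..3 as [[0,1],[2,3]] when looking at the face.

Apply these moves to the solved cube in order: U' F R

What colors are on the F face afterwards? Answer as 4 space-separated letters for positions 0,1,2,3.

Answer: G G G Y

Derivation:
After move 1 (U'): U=WWWW F=OOGG R=GGRR B=RRBB L=BBOO
After move 2 (F): F=GOGO U=WWOB R=WGWR D=RGYY L=BYOY
After move 3 (R): R=WWRG U=WOOO F=GGGY D=RBYR B=BRWB
Query: F face = GGGY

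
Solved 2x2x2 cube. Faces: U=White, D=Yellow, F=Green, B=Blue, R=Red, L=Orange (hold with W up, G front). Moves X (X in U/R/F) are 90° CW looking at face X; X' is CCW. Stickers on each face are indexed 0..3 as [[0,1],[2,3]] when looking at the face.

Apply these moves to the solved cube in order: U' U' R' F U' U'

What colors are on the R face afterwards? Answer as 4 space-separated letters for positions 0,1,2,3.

After move 1 (U'): U=WWWW F=OOGG R=GGRR B=RRBB L=BBOO
After move 2 (U'): U=WWWW F=BBGG R=OORR B=GGBB L=RROO
After move 3 (R'): R=OROR U=WBWG F=BWGW D=YBYG B=YGYB
After move 4 (F): F=GBWW U=WBOR R=WRGR D=OOYG L=RYOB
After move 5 (U'): U=BRWO F=RYWW R=GBGR B=WRYB L=YGOB
After move 6 (U'): U=ROBW F=YGWW R=RYGR B=GBYB L=WROB
Query: R face = RYGR

Answer: R Y G R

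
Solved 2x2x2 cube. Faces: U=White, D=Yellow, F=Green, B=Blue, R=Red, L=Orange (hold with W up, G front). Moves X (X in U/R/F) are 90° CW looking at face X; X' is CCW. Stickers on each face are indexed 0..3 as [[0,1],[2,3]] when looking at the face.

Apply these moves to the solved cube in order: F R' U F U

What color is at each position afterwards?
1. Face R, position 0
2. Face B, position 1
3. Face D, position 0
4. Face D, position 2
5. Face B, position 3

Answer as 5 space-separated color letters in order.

After move 1 (F): F=GGGG U=WWOO R=WRWR D=RRYY L=OYOY
After move 2 (R'): R=RRWW U=WBOB F=GWGO D=RGYG B=YBRB
After move 3 (U): U=OWBB F=RRGO R=YBWW B=OYRB L=GWOY
After move 4 (F): F=GROR U=OWYW R=BBBW D=WYYG L=GROG
After move 5 (U): U=YOWW F=BBOR R=OYBW B=GRRB L=GROG
Query 1: R[0] = O
Query 2: B[1] = R
Query 3: D[0] = W
Query 4: D[2] = Y
Query 5: B[3] = B

Answer: O R W Y B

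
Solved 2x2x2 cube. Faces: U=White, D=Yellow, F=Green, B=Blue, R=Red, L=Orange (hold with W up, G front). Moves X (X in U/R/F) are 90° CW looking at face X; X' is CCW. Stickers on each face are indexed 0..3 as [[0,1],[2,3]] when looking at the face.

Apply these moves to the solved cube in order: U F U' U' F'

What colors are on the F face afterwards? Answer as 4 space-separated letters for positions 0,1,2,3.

After move 1 (U): U=WWWW F=RRGG R=BBRR B=OOBB L=GGOO
After move 2 (F): F=GRGR U=WWOG R=WBWR D=RBYY L=GYOY
After move 3 (U'): U=WGWO F=GYGR R=GRWR B=WBBB L=OOOY
After move 4 (U'): U=GOWW F=OOGR R=GYWR B=GRBB L=WBOY
After move 5 (F'): F=OROG U=GOGW R=BYRR D=BYYY L=WWOW
Query: F face = OROG

Answer: O R O G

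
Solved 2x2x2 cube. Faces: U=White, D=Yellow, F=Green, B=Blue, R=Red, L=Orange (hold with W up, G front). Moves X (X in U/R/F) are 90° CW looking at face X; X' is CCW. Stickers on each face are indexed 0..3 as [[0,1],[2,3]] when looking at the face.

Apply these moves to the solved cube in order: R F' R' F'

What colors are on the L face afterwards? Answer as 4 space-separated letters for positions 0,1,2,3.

After move 1 (R): R=RRRR U=WGWG F=GYGY D=YBYB B=WBWB
After move 2 (F'): F=YYGG U=WGRR R=BRYR D=OOYB L=OGOW
After move 3 (R'): R=RRBY U=WWRW F=YGGR D=OYYG B=BBOB
After move 4 (F'): F=GRYG U=WWRB R=YROY D=GWYG L=OWOR
Query: L face = OWOR

Answer: O W O R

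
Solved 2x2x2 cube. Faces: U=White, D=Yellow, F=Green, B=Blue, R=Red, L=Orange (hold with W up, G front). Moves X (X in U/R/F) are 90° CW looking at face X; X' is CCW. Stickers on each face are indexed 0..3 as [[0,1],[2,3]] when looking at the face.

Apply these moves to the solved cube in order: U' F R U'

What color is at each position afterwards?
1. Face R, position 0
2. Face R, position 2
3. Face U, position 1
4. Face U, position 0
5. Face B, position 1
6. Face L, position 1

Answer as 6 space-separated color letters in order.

After move 1 (U'): U=WWWW F=OOGG R=GGRR B=RRBB L=BBOO
After move 2 (F): F=GOGO U=WWOB R=WGWR D=RGYY L=BYOY
After move 3 (R): R=WWRG U=WOOO F=GGGY D=RBYR B=BRWB
After move 4 (U'): U=OOWO F=BYGY R=GGRG B=WWWB L=BROY
Query 1: R[0] = G
Query 2: R[2] = R
Query 3: U[1] = O
Query 4: U[0] = O
Query 5: B[1] = W
Query 6: L[1] = R

Answer: G R O O W R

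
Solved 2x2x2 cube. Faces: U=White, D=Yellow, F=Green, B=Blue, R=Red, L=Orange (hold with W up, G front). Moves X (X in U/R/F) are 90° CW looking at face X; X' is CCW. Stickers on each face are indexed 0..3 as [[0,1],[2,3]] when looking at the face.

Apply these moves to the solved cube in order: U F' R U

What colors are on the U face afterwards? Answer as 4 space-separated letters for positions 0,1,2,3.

After move 1 (U): U=WWWW F=RRGG R=BBRR B=OOBB L=GGOO
After move 2 (F'): F=RGRG U=WWBR R=YBYR D=GOYY L=GWOW
After move 3 (R): R=YYRB U=WGBG F=RORY D=GBYO B=ROWB
After move 4 (U): U=BWGG F=YYRY R=RORB B=GWWB L=ROOW
Query: U face = BWGG

Answer: B W G G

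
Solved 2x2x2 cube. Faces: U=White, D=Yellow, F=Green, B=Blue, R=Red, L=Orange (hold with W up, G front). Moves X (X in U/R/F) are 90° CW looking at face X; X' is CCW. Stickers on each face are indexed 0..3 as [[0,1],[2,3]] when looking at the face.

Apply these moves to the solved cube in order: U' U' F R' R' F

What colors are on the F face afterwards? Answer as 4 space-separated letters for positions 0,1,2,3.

Answer: G G G B

Derivation:
After move 1 (U'): U=WWWW F=OOGG R=GGRR B=RRBB L=BBOO
After move 2 (U'): U=WWWW F=BBGG R=OORR B=GGBB L=RROO
After move 3 (F): F=GBGB U=WWOR R=WOWR D=ROYY L=RYOY
After move 4 (R'): R=ORWW U=WBOG F=GWGR D=RBYB B=YGOB
After move 5 (R'): R=RWOW U=WOOY F=GBGG D=RWYR B=BGBB
After move 6 (F): F=GGGB U=WOYY R=OWYW D=ORYR L=RROW
Query: F face = GGGB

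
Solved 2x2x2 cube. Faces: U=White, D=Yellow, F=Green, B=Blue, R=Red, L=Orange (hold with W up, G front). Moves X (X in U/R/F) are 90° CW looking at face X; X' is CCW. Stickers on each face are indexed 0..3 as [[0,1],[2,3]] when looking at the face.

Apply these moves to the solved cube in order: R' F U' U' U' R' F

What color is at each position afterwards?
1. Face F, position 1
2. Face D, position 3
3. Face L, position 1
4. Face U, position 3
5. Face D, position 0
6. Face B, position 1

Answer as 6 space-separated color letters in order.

Answer: W W R G Y Y

Derivation:
After move 1 (R'): R=RRRR U=WBWB F=GWGW D=YGYG B=YBYB
After move 2 (F): F=GGWW U=WBOO R=WRBR D=RRYG L=OYOG
After move 3 (U'): U=BOWO F=OYWW R=GGBR B=WRYB L=YBOG
After move 4 (U'): U=OOBW F=YBWW R=OYBR B=GGYB L=WROG
After move 5 (U'): U=OWOB F=WRWW R=YBBR B=OYYB L=GGOG
After move 6 (R'): R=BRYB U=OYOO F=WWWB D=RRYW B=GYRB
After move 7 (F): F=WWBW U=OYGG R=OROB D=YBYW L=GROR
Query 1: F[1] = W
Query 2: D[3] = W
Query 3: L[1] = R
Query 4: U[3] = G
Query 5: D[0] = Y
Query 6: B[1] = Y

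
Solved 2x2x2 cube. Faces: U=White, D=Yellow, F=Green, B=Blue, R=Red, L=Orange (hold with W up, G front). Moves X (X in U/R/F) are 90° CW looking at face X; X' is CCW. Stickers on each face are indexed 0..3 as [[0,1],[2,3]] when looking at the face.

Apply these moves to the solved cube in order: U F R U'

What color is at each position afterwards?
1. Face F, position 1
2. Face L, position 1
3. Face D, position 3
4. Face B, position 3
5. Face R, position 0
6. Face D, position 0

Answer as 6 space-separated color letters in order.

Answer: Y O O B G R

Derivation:
After move 1 (U): U=WWWW F=RRGG R=BBRR B=OOBB L=GGOO
After move 2 (F): F=GRGR U=WWOG R=WBWR D=RBYY L=GYOY
After move 3 (R): R=WWRB U=WROR F=GBGY D=RBYO B=GOWB
After move 4 (U'): U=RRWO F=GYGY R=GBRB B=WWWB L=GOOY
Query 1: F[1] = Y
Query 2: L[1] = O
Query 3: D[3] = O
Query 4: B[3] = B
Query 5: R[0] = G
Query 6: D[0] = R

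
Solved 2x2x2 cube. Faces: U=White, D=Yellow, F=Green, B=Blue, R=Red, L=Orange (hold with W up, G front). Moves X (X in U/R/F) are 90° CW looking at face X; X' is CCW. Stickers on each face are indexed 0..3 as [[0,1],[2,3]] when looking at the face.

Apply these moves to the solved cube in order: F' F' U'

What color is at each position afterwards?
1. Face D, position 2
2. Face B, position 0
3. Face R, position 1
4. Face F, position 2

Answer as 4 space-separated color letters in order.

Answer: Y O G G

Derivation:
After move 1 (F'): F=GGGG U=WWRR R=YRYR D=OOYY L=OWOW
After move 2 (F'): F=GGGG U=WWYY R=OROR D=WWYY L=OROR
After move 3 (U'): U=WYWY F=ORGG R=GGOR B=ORBB L=BBOR
Query 1: D[2] = Y
Query 2: B[0] = O
Query 3: R[1] = G
Query 4: F[2] = G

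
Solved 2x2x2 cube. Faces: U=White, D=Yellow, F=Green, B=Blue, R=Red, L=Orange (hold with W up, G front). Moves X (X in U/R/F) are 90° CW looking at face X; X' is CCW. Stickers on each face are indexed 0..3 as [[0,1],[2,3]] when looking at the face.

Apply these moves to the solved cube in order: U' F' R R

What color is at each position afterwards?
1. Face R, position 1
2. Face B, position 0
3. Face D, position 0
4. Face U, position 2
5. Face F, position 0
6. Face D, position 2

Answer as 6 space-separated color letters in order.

After move 1 (U'): U=WWWW F=OOGG R=GGRR B=RRBB L=BBOO
After move 2 (F'): F=OGOG U=WWGR R=YGYR D=BOYY L=BWOW
After move 3 (R): R=YYRG U=WGGG F=OOOY D=BBYR B=RRWB
After move 4 (R): R=RYGY U=WOGY F=OBOR D=BWYR B=GRGB
Query 1: R[1] = Y
Query 2: B[0] = G
Query 3: D[0] = B
Query 4: U[2] = G
Query 5: F[0] = O
Query 6: D[2] = Y

Answer: Y G B G O Y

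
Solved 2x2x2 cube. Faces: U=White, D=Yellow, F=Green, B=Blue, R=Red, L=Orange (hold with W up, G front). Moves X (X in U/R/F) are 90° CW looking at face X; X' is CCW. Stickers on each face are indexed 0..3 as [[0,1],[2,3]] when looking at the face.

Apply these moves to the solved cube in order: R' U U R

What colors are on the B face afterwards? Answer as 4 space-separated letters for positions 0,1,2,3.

After move 1 (R'): R=RRRR U=WBWB F=GWGW D=YGYG B=YBYB
After move 2 (U): U=WWBB F=RRGW R=YBRR B=OOYB L=GWOO
After move 3 (U): U=BWBW F=YBGW R=OORR B=GWYB L=RROO
After move 4 (R): R=RORO U=BBBW F=YGGG D=YYYG B=WWWB
Query: B face = WWWB

Answer: W W W B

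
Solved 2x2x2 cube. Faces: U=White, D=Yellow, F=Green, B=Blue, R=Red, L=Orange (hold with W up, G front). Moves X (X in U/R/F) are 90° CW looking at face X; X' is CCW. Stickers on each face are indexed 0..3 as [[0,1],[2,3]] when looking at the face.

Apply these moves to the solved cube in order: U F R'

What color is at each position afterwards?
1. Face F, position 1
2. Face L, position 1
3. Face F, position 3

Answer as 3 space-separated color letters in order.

Answer: W Y G

Derivation:
After move 1 (U): U=WWWW F=RRGG R=BBRR B=OOBB L=GGOO
After move 2 (F): F=GRGR U=WWOG R=WBWR D=RBYY L=GYOY
After move 3 (R'): R=BRWW U=WBOO F=GWGG D=RRYR B=YOBB
Query 1: F[1] = W
Query 2: L[1] = Y
Query 3: F[3] = G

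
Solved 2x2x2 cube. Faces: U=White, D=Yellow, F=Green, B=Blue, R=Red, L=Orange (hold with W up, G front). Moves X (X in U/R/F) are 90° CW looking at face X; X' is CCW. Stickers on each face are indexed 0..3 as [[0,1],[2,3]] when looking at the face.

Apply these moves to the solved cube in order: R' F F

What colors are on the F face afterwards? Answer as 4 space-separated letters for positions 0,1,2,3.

Answer: W G W G

Derivation:
After move 1 (R'): R=RRRR U=WBWB F=GWGW D=YGYG B=YBYB
After move 2 (F): F=GGWW U=WBOO R=WRBR D=RRYG L=OYOG
After move 3 (F): F=WGWG U=WBGY R=OROR D=BWYG L=OROR
Query: F face = WGWG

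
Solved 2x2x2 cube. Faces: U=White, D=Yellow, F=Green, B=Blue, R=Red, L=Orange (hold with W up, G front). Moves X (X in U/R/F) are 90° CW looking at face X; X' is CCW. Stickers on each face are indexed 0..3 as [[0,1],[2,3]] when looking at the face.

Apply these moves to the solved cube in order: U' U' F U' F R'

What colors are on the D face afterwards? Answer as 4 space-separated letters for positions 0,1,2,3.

Answer: W R Y Y

Derivation:
After move 1 (U'): U=WWWW F=OOGG R=GGRR B=RRBB L=BBOO
After move 2 (U'): U=WWWW F=BBGG R=OORR B=GGBB L=RROO
After move 3 (F): F=GBGB U=WWOR R=WOWR D=ROYY L=RYOY
After move 4 (U'): U=WRWO F=RYGB R=GBWR B=WOBB L=GGOY
After move 5 (F): F=GRBY U=WRYG R=WBOR D=WGYY L=GROO
After move 6 (R'): R=BRWO U=WBYW F=GRBG D=WRYY B=YOGB
Query: D face = WRYY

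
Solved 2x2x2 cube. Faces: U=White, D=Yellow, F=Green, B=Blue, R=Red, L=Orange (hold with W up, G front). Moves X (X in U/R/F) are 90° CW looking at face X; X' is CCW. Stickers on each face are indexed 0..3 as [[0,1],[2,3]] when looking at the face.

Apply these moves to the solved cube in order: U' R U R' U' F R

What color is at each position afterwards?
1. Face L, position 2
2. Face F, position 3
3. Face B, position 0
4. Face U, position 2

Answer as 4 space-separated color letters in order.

Answer: O Y B O

Derivation:
After move 1 (U'): U=WWWW F=OOGG R=GGRR B=RRBB L=BBOO
After move 2 (R): R=RGRG U=WOWG F=OYGY D=YBYR B=WRWB
After move 3 (U): U=WWGO F=RGGY R=WRRG B=BBWB L=OYOO
After move 4 (R'): R=RGWR U=WWGB F=RWGO D=YGYY B=RBBB
After move 5 (U'): U=WBWG F=OYGO R=RWWR B=RGBB L=RBOO
After move 6 (F): F=GOOY U=WBOB R=WWGR D=WRYY L=RYOG
After move 7 (R): R=GWRW U=WOOY F=GROY D=WBYR B=BGBB
Query 1: L[2] = O
Query 2: F[3] = Y
Query 3: B[0] = B
Query 4: U[2] = O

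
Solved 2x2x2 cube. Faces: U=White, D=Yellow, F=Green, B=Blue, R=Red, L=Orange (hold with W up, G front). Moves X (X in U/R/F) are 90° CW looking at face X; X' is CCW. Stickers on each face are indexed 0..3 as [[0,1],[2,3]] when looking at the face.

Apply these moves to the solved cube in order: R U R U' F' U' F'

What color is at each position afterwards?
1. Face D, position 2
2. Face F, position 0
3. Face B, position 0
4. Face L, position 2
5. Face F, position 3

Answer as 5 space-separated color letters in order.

Answer: Y G W O G

Derivation:
After move 1 (R): R=RRRR U=WGWG F=GYGY D=YBYB B=WBWB
After move 2 (U): U=WWGG F=RRGY R=WBRR B=OOWB L=GYOO
After move 3 (R): R=RWRB U=WRGY F=RBGB D=YWYO B=GOWB
After move 4 (U'): U=RYWG F=GYGB R=RBRB B=RWWB L=GOOO
After move 5 (F'): F=YBGG U=RYRR R=WBYB D=OOYO L=GGOW
After move 6 (U'): U=YRRR F=GGGG R=YBYB B=WBWB L=RWOW
After move 7 (F'): F=GGGG U=YRYY R=OBOB D=WWYO L=RROR
Query 1: D[2] = Y
Query 2: F[0] = G
Query 3: B[0] = W
Query 4: L[2] = O
Query 5: F[3] = G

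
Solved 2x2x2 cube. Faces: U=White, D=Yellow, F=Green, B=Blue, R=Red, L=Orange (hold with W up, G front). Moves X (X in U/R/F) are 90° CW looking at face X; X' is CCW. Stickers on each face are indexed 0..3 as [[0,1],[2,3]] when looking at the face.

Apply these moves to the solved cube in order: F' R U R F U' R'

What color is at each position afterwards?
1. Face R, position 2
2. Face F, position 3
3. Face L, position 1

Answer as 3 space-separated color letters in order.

After move 1 (F'): F=GGGG U=WWRR R=YRYR D=OOYY L=OWOW
After move 2 (R): R=YYRR U=WGRG F=GOGY D=OBYB B=RBWB
After move 3 (U): U=RWGG F=YYGY R=RBRR B=OWWB L=GOOW
After move 4 (R): R=RRRB U=RYGY F=YBGB D=OWYO B=GWWB
After move 5 (F): F=GYBB U=RYWO R=GRYB D=RRYO L=GOOW
After move 6 (U'): U=YORW F=GOBB R=GYYB B=GRWB L=GWOW
After move 7 (R'): R=YBGY U=YWRG F=GOBW D=ROYB B=ORRB
Query 1: R[2] = G
Query 2: F[3] = W
Query 3: L[1] = W

Answer: G W W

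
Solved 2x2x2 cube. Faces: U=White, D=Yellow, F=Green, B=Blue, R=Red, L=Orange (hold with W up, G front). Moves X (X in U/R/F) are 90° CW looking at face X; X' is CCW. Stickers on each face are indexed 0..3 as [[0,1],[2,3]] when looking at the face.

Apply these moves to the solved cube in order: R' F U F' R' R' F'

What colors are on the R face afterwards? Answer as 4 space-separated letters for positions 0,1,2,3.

After move 1 (R'): R=RRRR U=WBWB F=GWGW D=YGYG B=YBYB
After move 2 (F): F=GGWW U=WBOO R=WRBR D=RRYG L=OYOG
After move 3 (U): U=OWOB F=WRWW R=YBBR B=OYYB L=GGOG
After move 4 (F'): F=RWWW U=OWYB R=RBRR D=GGYG L=GBOO
After move 5 (R'): R=BRRR U=OYYO F=RWWB D=GWYW B=GYGB
After move 6 (R'): R=RRBR U=OGYG F=RYWO D=GWYB B=WYWB
After move 7 (F'): F=YORW U=OGRB R=WRGR D=BOYB L=GGOY
Query: R face = WRGR

Answer: W R G R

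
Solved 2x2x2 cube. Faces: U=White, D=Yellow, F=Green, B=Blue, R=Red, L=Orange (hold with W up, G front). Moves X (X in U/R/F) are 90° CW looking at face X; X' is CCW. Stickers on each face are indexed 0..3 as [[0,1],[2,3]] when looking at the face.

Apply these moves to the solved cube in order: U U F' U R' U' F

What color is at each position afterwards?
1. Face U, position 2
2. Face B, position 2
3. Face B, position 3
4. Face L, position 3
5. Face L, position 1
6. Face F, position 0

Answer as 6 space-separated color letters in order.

After move 1 (U): U=WWWW F=RRGG R=BBRR B=OOBB L=GGOO
After move 2 (U): U=WWWW F=BBGG R=OORR B=GGBB L=RROO
After move 3 (F'): F=BGBG U=WWOR R=YOYR D=ROYY L=RWOW
After move 4 (U): U=OWRW F=YOBG R=GGYR B=RWBB L=BGOW
After move 5 (R'): R=GRGY U=OBRR F=YWBW D=ROYG B=YWOB
After move 6 (U'): U=BROR F=BGBW R=YWGY B=GROB L=YWOW
After move 7 (F): F=BBWG U=BRWW R=OWRY D=GYYG L=YROO
Query 1: U[2] = W
Query 2: B[2] = O
Query 3: B[3] = B
Query 4: L[3] = O
Query 5: L[1] = R
Query 6: F[0] = B

Answer: W O B O R B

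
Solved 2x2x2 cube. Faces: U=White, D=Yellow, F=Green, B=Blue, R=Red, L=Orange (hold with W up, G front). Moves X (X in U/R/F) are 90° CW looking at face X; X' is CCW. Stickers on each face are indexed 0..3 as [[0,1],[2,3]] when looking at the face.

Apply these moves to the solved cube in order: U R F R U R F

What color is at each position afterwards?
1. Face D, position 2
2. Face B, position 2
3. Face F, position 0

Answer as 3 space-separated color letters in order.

After move 1 (U): U=WWWW F=RRGG R=BBRR B=OOBB L=GGOO
After move 2 (R): R=RBRB U=WRWG F=RYGY D=YBYO B=WOWB
After move 3 (F): F=GRYY U=WROG R=WBGB D=RRYO L=GYOB
After move 4 (R): R=GWBB U=WROY F=GRYO D=RWYW B=GORB
After move 5 (U): U=OWYR F=GWYO R=GOBB B=GYRB L=GROB
After move 6 (R): R=BGBO U=OWYO F=GWYW D=RRYG B=RYWB
After move 7 (F): F=YGWW U=OWBR R=YGOO D=BBYG L=GROR
Query 1: D[2] = Y
Query 2: B[2] = W
Query 3: F[0] = Y

Answer: Y W Y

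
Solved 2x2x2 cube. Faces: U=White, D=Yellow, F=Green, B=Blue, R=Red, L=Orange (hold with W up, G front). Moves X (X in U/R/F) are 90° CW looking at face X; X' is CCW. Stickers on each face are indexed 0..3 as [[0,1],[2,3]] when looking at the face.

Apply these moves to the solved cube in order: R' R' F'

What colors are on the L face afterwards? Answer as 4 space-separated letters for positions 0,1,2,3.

Answer: O Y O W

Derivation:
After move 1 (R'): R=RRRR U=WBWB F=GWGW D=YGYG B=YBYB
After move 2 (R'): R=RRRR U=WYWY F=GBGB D=YWYW B=GBGB
After move 3 (F'): F=BBGG U=WYRR R=WRYR D=OOYW L=OYOW
Query: L face = OYOW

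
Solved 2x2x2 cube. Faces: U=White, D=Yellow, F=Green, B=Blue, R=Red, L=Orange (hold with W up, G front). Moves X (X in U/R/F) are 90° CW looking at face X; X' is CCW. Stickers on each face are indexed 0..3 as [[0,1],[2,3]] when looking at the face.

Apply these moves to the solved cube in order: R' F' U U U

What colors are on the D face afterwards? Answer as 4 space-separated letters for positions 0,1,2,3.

Answer: O O Y G

Derivation:
After move 1 (R'): R=RRRR U=WBWB F=GWGW D=YGYG B=YBYB
After move 2 (F'): F=WWGG U=WBRR R=GRYR D=OOYG L=OBOW
After move 3 (U): U=RWRB F=GRGG R=YBYR B=OBYB L=WWOW
After move 4 (U): U=RRBW F=YBGG R=OBYR B=WWYB L=GROW
After move 5 (U): U=BRWR F=OBGG R=WWYR B=GRYB L=YBOW
Query: D face = OOYG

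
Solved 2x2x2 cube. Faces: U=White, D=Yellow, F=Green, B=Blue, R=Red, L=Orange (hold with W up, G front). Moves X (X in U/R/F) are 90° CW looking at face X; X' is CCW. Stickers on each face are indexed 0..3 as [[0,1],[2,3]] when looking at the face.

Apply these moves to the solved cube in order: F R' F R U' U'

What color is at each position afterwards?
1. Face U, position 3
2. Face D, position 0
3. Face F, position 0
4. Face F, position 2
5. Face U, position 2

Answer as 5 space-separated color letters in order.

After move 1 (F): F=GGGG U=WWOO R=WRWR D=RRYY L=OYOY
After move 2 (R'): R=RRWW U=WBOB F=GWGO D=RGYG B=YBRB
After move 3 (F): F=GGOW U=WBYY R=ORBW D=WRYG L=OROG
After move 4 (R): R=BOWR U=WGYW F=GROG D=WRYY B=YBBB
After move 5 (U'): U=GWWY F=OROG R=GRWR B=BOBB L=YBOG
After move 6 (U'): U=WYGW F=YBOG R=ORWR B=GRBB L=BOOG
Query 1: U[3] = W
Query 2: D[0] = W
Query 3: F[0] = Y
Query 4: F[2] = O
Query 5: U[2] = G

Answer: W W Y O G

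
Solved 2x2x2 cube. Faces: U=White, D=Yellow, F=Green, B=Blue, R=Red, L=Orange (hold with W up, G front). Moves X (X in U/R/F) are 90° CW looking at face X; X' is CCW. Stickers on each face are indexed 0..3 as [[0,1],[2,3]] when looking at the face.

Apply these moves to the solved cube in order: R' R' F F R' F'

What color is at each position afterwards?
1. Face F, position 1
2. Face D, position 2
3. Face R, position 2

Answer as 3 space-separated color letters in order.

Answer: Y Y Y

Derivation:
After move 1 (R'): R=RRRR U=WBWB F=GWGW D=YGYG B=YBYB
After move 2 (R'): R=RRRR U=WYWY F=GBGB D=YWYW B=GBGB
After move 3 (F): F=GGBB U=WYOO R=WRYR D=RRYW L=OYOW
After move 4 (F): F=BGBG U=WYWY R=OROR D=YWYW L=OROR
After move 5 (R'): R=RROO U=WGWG F=BYBY D=YGYG B=WBWB
After move 6 (F'): F=YYBB U=WGRO R=GRYO D=RRYG L=OGOW
Query 1: F[1] = Y
Query 2: D[2] = Y
Query 3: R[2] = Y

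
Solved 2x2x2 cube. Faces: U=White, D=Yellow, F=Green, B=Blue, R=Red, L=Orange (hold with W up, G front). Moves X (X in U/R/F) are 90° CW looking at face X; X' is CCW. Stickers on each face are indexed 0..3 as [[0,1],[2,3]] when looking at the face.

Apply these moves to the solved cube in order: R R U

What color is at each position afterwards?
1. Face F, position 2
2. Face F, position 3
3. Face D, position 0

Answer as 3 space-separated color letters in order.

After move 1 (R): R=RRRR U=WGWG F=GYGY D=YBYB B=WBWB
After move 2 (R): R=RRRR U=WYWY F=GBGB D=YWYW B=GBGB
After move 3 (U): U=WWYY F=RRGB R=GBRR B=OOGB L=GBOO
Query 1: F[2] = G
Query 2: F[3] = B
Query 3: D[0] = Y

Answer: G B Y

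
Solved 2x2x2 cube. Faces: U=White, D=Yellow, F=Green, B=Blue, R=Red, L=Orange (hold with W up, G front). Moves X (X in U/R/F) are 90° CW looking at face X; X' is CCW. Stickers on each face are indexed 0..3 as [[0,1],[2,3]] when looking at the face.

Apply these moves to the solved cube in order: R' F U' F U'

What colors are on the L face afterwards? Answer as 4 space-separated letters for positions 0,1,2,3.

Answer: W R O R

Derivation:
After move 1 (R'): R=RRRR U=WBWB F=GWGW D=YGYG B=YBYB
After move 2 (F): F=GGWW U=WBOO R=WRBR D=RRYG L=OYOG
After move 3 (U'): U=BOWO F=OYWW R=GGBR B=WRYB L=YBOG
After move 4 (F): F=WOWY U=BOGB R=WGOR D=BGYG L=YROR
After move 5 (U'): U=OBBG F=YRWY R=WOOR B=WGYB L=WROR
Query: L face = WROR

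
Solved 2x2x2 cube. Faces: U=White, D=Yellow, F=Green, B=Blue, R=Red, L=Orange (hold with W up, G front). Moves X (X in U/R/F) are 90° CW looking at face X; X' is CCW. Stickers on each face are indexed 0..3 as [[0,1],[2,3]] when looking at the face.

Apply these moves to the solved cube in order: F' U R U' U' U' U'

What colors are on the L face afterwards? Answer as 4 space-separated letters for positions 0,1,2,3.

Answer: G G O W

Derivation:
After move 1 (F'): F=GGGG U=WWRR R=YRYR D=OOYY L=OWOW
After move 2 (U): U=RWRW F=YRGG R=BBYR B=OWBB L=GGOW
After move 3 (R): R=YBRB U=RRRG F=YOGY D=OBYO B=WWWB
After move 4 (U'): U=RGRR F=GGGY R=YORB B=YBWB L=WWOW
After move 5 (U'): U=GRRR F=WWGY R=GGRB B=YOWB L=YBOW
After move 6 (U'): U=RRGR F=YBGY R=WWRB B=GGWB L=YOOW
After move 7 (U'): U=RRRG F=YOGY R=YBRB B=WWWB L=GGOW
Query: L face = GGOW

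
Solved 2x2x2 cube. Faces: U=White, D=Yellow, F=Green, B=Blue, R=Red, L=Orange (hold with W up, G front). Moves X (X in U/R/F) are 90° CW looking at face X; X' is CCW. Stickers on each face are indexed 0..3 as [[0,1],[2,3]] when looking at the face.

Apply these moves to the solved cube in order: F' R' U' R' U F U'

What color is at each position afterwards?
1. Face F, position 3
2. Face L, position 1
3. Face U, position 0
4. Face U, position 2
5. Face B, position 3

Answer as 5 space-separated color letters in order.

After move 1 (F'): F=GGGG U=WWRR R=YRYR D=OOYY L=OWOW
After move 2 (R'): R=RRYY U=WBRB F=GWGR D=OGYG B=YBOB
After move 3 (U'): U=BBWR F=OWGR R=GWYY B=RROB L=YBOW
After move 4 (R'): R=WYGY U=BOWR F=OBGR D=OWYR B=GRGB
After move 5 (U): U=WBRO F=WYGR R=GRGY B=YBGB L=OBOW
After move 6 (F): F=GWRY U=WBWB R=RROY D=GGYR L=OOOW
After move 7 (U'): U=BBWW F=OORY R=GWOY B=RRGB L=YBOW
Query 1: F[3] = Y
Query 2: L[1] = B
Query 3: U[0] = B
Query 4: U[2] = W
Query 5: B[3] = B

Answer: Y B B W B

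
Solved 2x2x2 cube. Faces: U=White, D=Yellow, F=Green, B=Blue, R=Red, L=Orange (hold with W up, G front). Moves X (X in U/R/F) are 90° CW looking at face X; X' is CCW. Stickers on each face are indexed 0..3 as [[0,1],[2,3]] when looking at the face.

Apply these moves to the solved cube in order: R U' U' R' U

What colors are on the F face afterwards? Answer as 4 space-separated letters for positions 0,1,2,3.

Answer: O R G W

Derivation:
After move 1 (R): R=RRRR U=WGWG F=GYGY D=YBYB B=WBWB
After move 2 (U'): U=GGWW F=OOGY R=GYRR B=RRWB L=WBOO
After move 3 (U'): U=GWGW F=WBGY R=OORR B=GYWB L=RROO
After move 4 (R'): R=OROR U=GWGG F=WWGW D=YBYY B=BYBB
After move 5 (U): U=GGGW F=ORGW R=BYOR B=RRBB L=WWOO
Query: F face = ORGW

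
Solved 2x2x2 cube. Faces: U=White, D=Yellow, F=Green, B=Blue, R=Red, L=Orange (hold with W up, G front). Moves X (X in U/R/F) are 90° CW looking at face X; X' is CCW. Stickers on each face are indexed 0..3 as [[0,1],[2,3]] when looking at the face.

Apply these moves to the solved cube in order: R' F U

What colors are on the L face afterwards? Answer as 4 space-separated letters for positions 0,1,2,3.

Answer: G G O G

Derivation:
After move 1 (R'): R=RRRR U=WBWB F=GWGW D=YGYG B=YBYB
After move 2 (F): F=GGWW U=WBOO R=WRBR D=RRYG L=OYOG
After move 3 (U): U=OWOB F=WRWW R=YBBR B=OYYB L=GGOG
Query: L face = GGOG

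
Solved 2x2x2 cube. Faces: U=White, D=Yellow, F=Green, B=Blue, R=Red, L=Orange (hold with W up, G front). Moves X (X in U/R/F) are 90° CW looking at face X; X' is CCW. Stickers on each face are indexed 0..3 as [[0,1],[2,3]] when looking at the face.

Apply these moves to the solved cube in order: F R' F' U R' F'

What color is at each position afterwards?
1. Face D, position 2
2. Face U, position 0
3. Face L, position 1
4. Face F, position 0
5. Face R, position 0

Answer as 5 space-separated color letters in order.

After move 1 (F): F=GGGG U=WWOO R=WRWR D=RRYY L=OYOY
After move 2 (R'): R=RRWW U=WBOB F=GWGO D=RGYG B=YBRB
After move 3 (F'): F=WOGG U=WBRW R=GRRW D=YYYG L=OBOO
After move 4 (U): U=RWWB F=GRGG R=YBRW B=OBRB L=WOOO
After move 5 (R'): R=BWYR U=RRWO F=GWGB D=YRYG B=GBYB
After move 6 (F'): F=WBGG U=RRBY R=RWYR D=OOYG L=WOOW
Query 1: D[2] = Y
Query 2: U[0] = R
Query 3: L[1] = O
Query 4: F[0] = W
Query 5: R[0] = R

Answer: Y R O W R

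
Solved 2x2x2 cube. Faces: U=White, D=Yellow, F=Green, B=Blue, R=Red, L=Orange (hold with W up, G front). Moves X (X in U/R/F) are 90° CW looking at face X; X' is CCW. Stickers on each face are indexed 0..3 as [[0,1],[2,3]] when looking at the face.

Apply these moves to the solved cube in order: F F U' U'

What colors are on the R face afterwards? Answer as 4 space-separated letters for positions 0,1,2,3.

After move 1 (F): F=GGGG U=WWOO R=WRWR D=RRYY L=OYOY
After move 2 (F): F=GGGG U=WWYY R=OROR D=WWYY L=OROR
After move 3 (U'): U=WYWY F=ORGG R=GGOR B=ORBB L=BBOR
After move 4 (U'): U=YYWW F=BBGG R=OROR B=GGBB L=OROR
Query: R face = OROR

Answer: O R O R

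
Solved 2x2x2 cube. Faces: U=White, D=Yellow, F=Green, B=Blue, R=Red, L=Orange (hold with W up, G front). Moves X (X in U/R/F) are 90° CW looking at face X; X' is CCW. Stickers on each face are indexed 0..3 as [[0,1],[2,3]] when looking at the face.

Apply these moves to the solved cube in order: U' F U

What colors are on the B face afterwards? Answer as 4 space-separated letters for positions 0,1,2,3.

After move 1 (U'): U=WWWW F=OOGG R=GGRR B=RRBB L=BBOO
After move 2 (F): F=GOGO U=WWOB R=WGWR D=RGYY L=BYOY
After move 3 (U): U=OWBW F=WGGO R=RRWR B=BYBB L=GOOY
Query: B face = BYBB

Answer: B Y B B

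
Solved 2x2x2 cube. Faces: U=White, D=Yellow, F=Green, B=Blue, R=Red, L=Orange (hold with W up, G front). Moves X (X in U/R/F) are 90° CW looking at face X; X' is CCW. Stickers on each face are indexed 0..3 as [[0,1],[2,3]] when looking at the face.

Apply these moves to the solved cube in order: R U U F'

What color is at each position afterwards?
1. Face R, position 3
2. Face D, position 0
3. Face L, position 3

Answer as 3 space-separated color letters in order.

Answer: R R G

Derivation:
After move 1 (R): R=RRRR U=WGWG F=GYGY D=YBYB B=WBWB
After move 2 (U): U=WWGG F=RRGY R=WBRR B=OOWB L=GYOO
After move 3 (U): U=GWGW F=WBGY R=OORR B=GYWB L=RROO
After move 4 (F'): F=BYWG U=GWOR R=BOYR D=ROYB L=RWOG
Query 1: R[3] = R
Query 2: D[0] = R
Query 3: L[3] = G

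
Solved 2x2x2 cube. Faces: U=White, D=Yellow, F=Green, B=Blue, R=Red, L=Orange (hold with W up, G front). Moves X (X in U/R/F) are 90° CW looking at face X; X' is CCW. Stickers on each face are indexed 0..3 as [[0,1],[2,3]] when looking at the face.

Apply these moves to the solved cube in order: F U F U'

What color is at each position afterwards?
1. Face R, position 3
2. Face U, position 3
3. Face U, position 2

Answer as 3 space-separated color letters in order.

After move 1 (F): F=GGGG U=WWOO R=WRWR D=RRYY L=OYOY
After move 2 (U): U=OWOW F=WRGG R=BBWR B=OYBB L=GGOY
After move 3 (F): F=GWGR U=OWYG R=OBWR D=WBYY L=GROR
After move 4 (U'): U=WGOY F=GRGR R=GWWR B=OBBB L=OYOR
Query 1: R[3] = R
Query 2: U[3] = Y
Query 3: U[2] = O

Answer: R Y O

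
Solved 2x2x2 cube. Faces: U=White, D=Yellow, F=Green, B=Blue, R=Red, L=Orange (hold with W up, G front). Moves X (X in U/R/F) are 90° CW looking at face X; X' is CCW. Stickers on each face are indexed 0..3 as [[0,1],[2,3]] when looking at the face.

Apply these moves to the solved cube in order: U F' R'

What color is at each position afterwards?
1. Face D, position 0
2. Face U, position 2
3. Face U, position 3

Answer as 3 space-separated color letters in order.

After move 1 (U): U=WWWW F=RRGG R=BBRR B=OOBB L=GGOO
After move 2 (F'): F=RGRG U=WWBR R=YBYR D=GOYY L=GWOW
After move 3 (R'): R=BRYY U=WBBO F=RWRR D=GGYG B=YOOB
Query 1: D[0] = G
Query 2: U[2] = B
Query 3: U[3] = O

Answer: G B O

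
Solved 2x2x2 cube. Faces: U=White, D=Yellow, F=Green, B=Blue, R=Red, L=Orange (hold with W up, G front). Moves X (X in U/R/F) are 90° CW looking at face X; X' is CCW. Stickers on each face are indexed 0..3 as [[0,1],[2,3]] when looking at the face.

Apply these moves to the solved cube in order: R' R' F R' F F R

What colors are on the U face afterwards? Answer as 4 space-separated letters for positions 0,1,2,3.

After move 1 (R'): R=RRRR U=WBWB F=GWGW D=YGYG B=YBYB
After move 2 (R'): R=RRRR U=WYWY F=GBGB D=YWYW B=GBGB
After move 3 (F): F=GGBB U=WYOO R=WRYR D=RRYW L=OYOW
After move 4 (R'): R=RRWY U=WGOG F=GYBO D=RGYB B=WBRB
After move 5 (F): F=BGOY U=WGWY R=ORGY D=WRYB L=OROG
After move 6 (F): F=OBYG U=WGGR R=WRYY D=GOYB L=OWOR
After move 7 (R): R=YWYR U=WBGG F=OOYB D=GRYW B=RBGB
Query: U face = WBGG

Answer: W B G G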